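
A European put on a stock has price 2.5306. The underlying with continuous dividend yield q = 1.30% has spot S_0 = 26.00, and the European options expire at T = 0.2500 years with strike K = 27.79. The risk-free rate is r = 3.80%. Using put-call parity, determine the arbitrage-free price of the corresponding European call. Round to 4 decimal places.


Put-call parity: C - P = S_0 * exp(-qT) - K * exp(-rT).
S_0 * exp(-qT) = 26.0000 * 0.99675528 = 25.91563716
K * exp(-rT) = 27.7900 * 0.99054498 = 27.52724506
C = P + S*exp(-qT) - K*exp(-rT)
C = 2.5306 + 25.91563716 - 27.52724506 = 0.9190

Answer: Call price = 0.9190


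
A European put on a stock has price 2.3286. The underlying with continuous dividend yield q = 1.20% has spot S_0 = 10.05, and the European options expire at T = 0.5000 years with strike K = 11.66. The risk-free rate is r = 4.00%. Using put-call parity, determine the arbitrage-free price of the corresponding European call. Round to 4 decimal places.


Put-call parity: C - P = S_0 * exp(-qT) - K * exp(-rT).
S_0 * exp(-qT) = 10.0500 * 0.99401796 = 9.98988054
K * exp(-rT) = 11.6600 * 0.98019867 = 11.42911653
C = P + S*exp(-qT) - K*exp(-rT)
C = 2.3286 + 9.98988054 - 11.42911653 = 0.8894

Answer: Call price = 0.8894


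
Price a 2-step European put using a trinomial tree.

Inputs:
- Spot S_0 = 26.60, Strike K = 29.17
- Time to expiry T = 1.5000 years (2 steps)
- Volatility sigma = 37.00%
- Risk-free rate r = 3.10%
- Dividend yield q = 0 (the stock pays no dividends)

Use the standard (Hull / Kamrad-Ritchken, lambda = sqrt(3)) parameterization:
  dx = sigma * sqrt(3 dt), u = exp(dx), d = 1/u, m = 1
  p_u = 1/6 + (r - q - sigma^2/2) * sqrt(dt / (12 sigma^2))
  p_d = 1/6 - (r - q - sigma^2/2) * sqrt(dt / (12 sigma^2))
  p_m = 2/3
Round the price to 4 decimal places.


dt = T/N = 0.750000; dx = sigma*sqrt(3*dt) = 0.555000
u = exp(dx) = 1.741941; d = 1/u = 0.574072
p_u = 0.141363, p_m = 0.666667, p_d = 0.191971
Discount per step: exp(-r*dt) = 0.977018
Stock lattice S(k, j) with j the centered position index:
  k=0: S(0,+0) = 26.6000
  k=1: S(1,-1) = 15.2703; S(1,+0) = 26.6000; S(1,+1) = 46.3356
  k=2: S(2,-2) = 8.7663; S(2,-1) = 15.2703; S(2,+0) = 26.6000; S(2,+1) = 46.3356; S(2,+2) = 80.7139
Terminal payoffs V(N, j) = max(K - S_T, 0):
  V(2,-2) = 20.403732; V(2,-1) = 13.899678; V(2,+0) = 2.570000; V(2,+1) = 0.000000; V(2,+2) = 0.000000
Backward induction: V(k, j) = exp(-r*dt) * [p_u * V(k+1, j+1) + p_m * V(k+1, j) + p_d * V(k+1, j-1)]
  V(1,-1) = exp(-r*dt) * [p_u*2.570000 + p_m*13.899678 + p_d*20.403732] = 13.235346
  V(1,+0) = exp(-r*dt) * [p_u*0.000000 + p_m*2.570000 + p_d*13.899678] = 4.280966
  V(1,+1) = exp(-r*dt) * [p_u*0.000000 + p_m*0.000000 + p_d*2.570000] = 0.482026
  V(0,+0) = exp(-r*dt) * [p_u*0.482026 + p_m*4.280966 + p_d*13.235346] = 5.337369

Answer: Price = V(0,0) = 5.3374


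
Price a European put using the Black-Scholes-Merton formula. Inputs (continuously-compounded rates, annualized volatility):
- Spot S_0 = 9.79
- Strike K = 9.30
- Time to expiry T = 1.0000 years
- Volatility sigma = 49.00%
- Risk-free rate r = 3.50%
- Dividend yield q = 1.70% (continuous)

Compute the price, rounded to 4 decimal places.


Answer: Price = 1.4957

Derivation:
d1 = (ln(S/K) + (r - q + 0.5*sigma^2) * T) / (sigma * sqrt(T)) = 0.38652460
d2 = d1 - sigma * sqrt(T) = -0.10347540
exp(-rT) = 0.96560542; exp(-qT) = 0.98314368
P = K * exp(-rT) * N(-d2) - S_0 * exp(-qT) * N(-d1)
N(-d1) = 0.34955409; N(-d2) = 0.54120716
P = 9.3000 * 0.96560542 * 0.54120716 - 9.7900 * 0.98314368 * 0.34955409 = 1.4957


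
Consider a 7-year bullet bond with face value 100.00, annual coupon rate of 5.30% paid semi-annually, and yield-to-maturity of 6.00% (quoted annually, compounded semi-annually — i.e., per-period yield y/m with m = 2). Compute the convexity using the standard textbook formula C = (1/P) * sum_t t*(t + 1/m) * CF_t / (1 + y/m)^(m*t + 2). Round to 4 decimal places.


Answer: Convexity = 39.3823

Derivation:
Coupon per period c = face * coupon_rate / m = 2.650000
Periods per year m = 2; per-period yield y/m = 0.030000
Number of cashflows N = 14
Cashflows (t years, CF_t, discount factor 1/(1+y/m)^(m*t), PV):
  t = 0.5000: CF_t = 2.650000, DF = 0.970874, PV = 2.572816
  t = 1.0000: CF_t = 2.650000, DF = 0.942596, PV = 2.497879
  t = 1.5000: CF_t = 2.650000, DF = 0.915142, PV = 2.425125
  t = 2.0000: CF_t = 2.650000, DF = 0.888487, PV = 2.354491
  t = 2.5000: CF_t = 2.650000, DF = 0.862609, PV = 2.285913
  t = 3.0000: CF_t = 2.650000, DF = 0.837484, PV = 2.219333
  t = 3.5000: CF_t = 2.650000, DF = 0.813092, PV = 2.154693
  t = 4.0000: CF_t = 2.650000, DF = 0.789409, PV = 2.091934
  t = 4.5000: CF_t = 2.650000, DF = 0.766417, PV = 2.031004
  t = 5.0000: CF_t = 2.650000, DF = 0.744094, PV = 1.971849
  t = 5.5000: CF_t = 2.650000, DF = 0.722421, PV = 1.914416
  t = 6.0000: CF_t = 2.650000, DF = 0.701380, PV = 1.858657
  t = 6.5000: CF_t = 2.650000, DF = 0.680951, PV = 1.804521
  t = 7.0000: CF_t = 102.650000, DF = 0.661118, PV = 67.863743
Price P = sum_t PV_t = 96.046374
Convexity numerator sum_t t*(t + 1/m) * CF_t / (1+y/m)^(m*t + 2):
  t = 0.5000: term = 1.212563
  t = 1.0000: term = 3.531736
  t = 1.5000: term = 6.857740
  t = 2.0000: term = 11.096666
  t = 2.5000: term = 16.160194
  t = 3.0000: term = 21.965312
  t = 3.5000: term = 28.434061
  t = 4.0000: term = 35.493280
  t = 4.5000: term = 43.074369
  t = 5.0000: term = 51.113059
  t = 5.5000: term = 59.549195
  t = 6.0000: term = 68.326525
  t = 6.5000: term = 77.392504
  t = 7.0000: term = 3358.324531
Convexity = (1/P) * sum = 3782.531734 / 96.046374 = 39.382348


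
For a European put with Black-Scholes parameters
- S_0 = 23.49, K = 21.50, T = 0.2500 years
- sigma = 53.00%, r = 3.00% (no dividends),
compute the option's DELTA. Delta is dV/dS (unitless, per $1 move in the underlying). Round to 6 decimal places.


d1 = 0.4948466549; d2 = 0.2298466549
phi(d1) = 0.3529689666; exp(-qT) = 1.0000000000; exp(-rT) = 0.9925280548
N(-d1) = 0.3103541843
Delta = -exp(-qT) * N(-d1) = -1.0000000000 * 0.3103541843 = -0.310354

Answer: Delta = -0.310354


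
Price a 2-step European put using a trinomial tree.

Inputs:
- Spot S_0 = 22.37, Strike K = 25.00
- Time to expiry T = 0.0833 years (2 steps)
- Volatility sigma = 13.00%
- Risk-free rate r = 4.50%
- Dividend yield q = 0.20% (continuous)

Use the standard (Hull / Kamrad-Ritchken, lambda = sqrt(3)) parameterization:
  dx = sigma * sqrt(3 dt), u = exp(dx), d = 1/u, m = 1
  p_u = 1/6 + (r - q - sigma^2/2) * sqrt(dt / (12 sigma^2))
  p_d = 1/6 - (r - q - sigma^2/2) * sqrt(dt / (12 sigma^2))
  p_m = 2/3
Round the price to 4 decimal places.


dt = T/N = 0.041650; dx = sigma*sqrt(3*dt) = 0.045953
u = exp(dx) = 1.047025; d = 1/u = 0.955087
p_u = 0.182324, p_m = 0.666667, p_d = 0.151009
Discount per step: exp(-r*dt) = 0.998128
Stock lattice S(k, j) with j the centered position index:
  k=0: S(0,+0) = 22.3700
  k=1: S(1,-1) = 21.3653; S(1,+0) = 22.3700; S(1,+1) = 23.4219
  k=2: S(2,-2) = 20.4057; S(2,-1) = 21.3653; S(2,+0) = 22.3700; S(2,+1) = 23.4219; S(2,+2) = 24.5234
Terminal payoffs V(N, j) = max(K - S_T, 0):
  V(2,-2) = 4.594279; V(2,-1) = 3.634702; V(2,+0) = 2.630000; V(2,+1) = 1.578052; V(2,+2) = 0.476637
Backward induction: V(k, j) = exp(-r*dt) * [p_u * V(k+1, j+1) + p_m * V(k+1, j) + p_d * V(k+1, j-1)]
  V(1,-1) = exp(-r*dt) * [p_u*2.630000 + p_m*3.634702 + p_d*4.594279] = 3.589691
  V(1,+0) = exp(-r*dt) * [p_u*1.578052 + p_m*2.630000 + p_d*3.634702] = 2.585074
  V(1,+1) = exp(-r*dt) * [p_u*0.476637 + p_m*1.578052 + p_d*2.630000] = 1.533215
  V(0,+0) = exp(-r*dt) * [p_u*1.533215 + p_m*2.585074 + p_d*3.589691] = 2.540236

Answer: Price = V(0,0) = 2.5402


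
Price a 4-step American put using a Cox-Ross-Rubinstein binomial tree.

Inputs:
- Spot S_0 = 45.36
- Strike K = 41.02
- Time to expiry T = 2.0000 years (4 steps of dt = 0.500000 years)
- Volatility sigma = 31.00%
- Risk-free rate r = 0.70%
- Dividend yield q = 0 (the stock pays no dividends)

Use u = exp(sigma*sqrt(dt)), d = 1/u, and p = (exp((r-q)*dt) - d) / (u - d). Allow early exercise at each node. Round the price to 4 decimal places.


Answer: Price = V(0,0) = 5.4083

Derivation:
dt = T/N = 0.500000
u = exp(sigma*sqrt(dt)) = 1.245084; d = 1/u = 0.803159
p = (exp((r-q)*dt) - d) / (u - d) = 0.453351
Discount per step: exp(-r*dt) = 0.996506
Stock lattice S(k, i) with i counting down-moves:
  k=0: S(0,0) = 45.3600
  k=1: S(1,0) = 56.4770; S(1,1) = 36.4313
  k=2: S(2,0) = 70.3186; S(2,1) = 45.3600; S(2,2) = 29.2601
  k=3: S(3,0) = 87.5526; S(3,1) = 56.4770; S(3,2) = 36.4313; S(3,3) = 23.5005
  k=4: S(4,0) = 109.0104; S(4,1) = 70.3186; S(4,2) = 45.3600; S(4,3) = 29.2601; S(4,4) = 18.8746
Terminal payoffs V(N, i) = max(K - S_T, 0):
  V(4,0) = 0.000000; V(4,1) = 0.000000; V(4,2) = 0.000000; V(4,3) = 11.759910; V(4,4) = 22.145378
Backward induction: V(k, i) = exp(-r*dt) * [p * V(k+1, i) + (1-p) * V(k+1, i+1)]; then take max(V_cont, immediate exercise) for American.
  V(3,0) = exp(-r*dt) * [p*0.000000 + (1-p)*0.000000] = 0.000000; exercise = 0.000000; V(3,0) = max -> 0.000000
  V(3,1) = exp(-r*dt) * [p*0.000000 + (1-p)*0.000000] = 0.000000; exercise = 0.000000; V(3,1) = max -> 0.000000
  V(3,2) = exp(-r*dt) * [p*0.000000 + (1-p)*11.759910] = 6.406078; exercise = 4.588727; V(3,2) = max -> 6.406078
  V(3,3) = exp(-r*dt) * [p*11.759910 + (1-p)*22.145378] = 17.376189; exercise = 17.519508; V(3,3) = max -> 17.519508
  V(2,0) = exp(-r*dt) * [p*0.000000 + (1-p)*0.000000] = 0.000000; exercise = 0.000000; V(2,0) = max -> 0.000000
  V(2,1) = exp(-r*dt) * [p*0.000000 + (1-p)*6.406078] = 3.489639; exercise = 0.000000; V(2,1) = max -> 3.489639
  V(2,2) = exp(-r*dt) * [p*6.406078 + (1-p)*17.519508] = 12.437612; exercise = 11.759910; V(2,2) = max -> 12.437612
  V(1,0) = exp(-r*dt) * [p*0.000000 + (1-p)*3.489639] = 1.900941; exercise = 0.000000; V(1,0) = max -> 1.900941
  V(1,1) = exp(-r*dt) * [p*3.489639 + (1-p)*12.437612] = 8.351754; exercise = 4.588727; V(1,1) = max -> 8.351754
  V(0,0) = exp(-r*dt) * [p*1.900941 + (1-p)*8.351754] = 5.408307; exercise = 0.000000; V(0,0) = max -> 5.408307


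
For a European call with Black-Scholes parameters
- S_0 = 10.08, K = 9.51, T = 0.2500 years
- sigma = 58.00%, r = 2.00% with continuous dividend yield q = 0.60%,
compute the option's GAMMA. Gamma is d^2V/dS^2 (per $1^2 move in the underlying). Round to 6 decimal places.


d1 = 0.3577909865; d2 = 0.0677909865
phi(d1) = 0.3742071611; exp(-qT) = 0.9985011244; exp(-rT) = 0.9950124792
Gamma = exp(-qT) * phi(d1) / (S * sigma * sqrt(T)) = 0.9985011244 * 0.3742071611 / (10.0800 * 0.5800 * 0.5000000000) = 0.127821

Answer: Gamma = 0.127821


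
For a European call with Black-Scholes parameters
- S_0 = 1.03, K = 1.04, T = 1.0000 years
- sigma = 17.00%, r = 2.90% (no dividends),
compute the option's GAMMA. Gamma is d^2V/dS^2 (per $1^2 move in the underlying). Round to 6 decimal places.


Answer: Gamma = 2.233809

Derivation:
d1 = 0.1987534652; d2 = 0.0287534652
phi(d1) = 0.3911398919; exp(-qT) = 1.0000000000; exp(-rT) = 0.9714164645
Gamma = exp(-qT) * phi(d1) / (S * sigma * sqrt(T)) = 1.0000000000 * 0.3911398919 / (1.0300 * 0.1700 * 1.0000000000) = 2.233809


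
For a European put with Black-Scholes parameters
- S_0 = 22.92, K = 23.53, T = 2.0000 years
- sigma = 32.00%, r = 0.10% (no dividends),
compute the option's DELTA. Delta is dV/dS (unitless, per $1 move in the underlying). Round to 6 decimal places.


d1 = 0.1726526919; d2 = -0.2798956481
phi(d1) = 0.3930403466; exp(-qT) = 1.0000000000; exp(-rT) = 0.9980019987
N(-d1) = 0.4314622158
Delta = -exp(-qT) * N(-d1) = -1.0000000000 * 0.4314622158 = -0.431462

Answer: Delta = -0.431462


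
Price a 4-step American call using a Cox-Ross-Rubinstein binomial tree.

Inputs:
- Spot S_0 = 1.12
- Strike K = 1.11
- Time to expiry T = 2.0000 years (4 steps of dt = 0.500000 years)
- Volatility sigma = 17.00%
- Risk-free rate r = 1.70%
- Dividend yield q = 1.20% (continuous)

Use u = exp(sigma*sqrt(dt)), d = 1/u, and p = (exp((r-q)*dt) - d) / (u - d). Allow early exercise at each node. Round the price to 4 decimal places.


Answer: Price = V(0,0) = 0.1098

Derivation:
dt = T/N = 0.500000
u = exp(sigma*sqrt(dt)) = 1.127732; d = 1/u = 0.886736
p = (exp((r-q)*dt) - d) / (u - d) = 0.480371
Discount per step: exp(-r*dt) = 0.991536
Stock lattice S(k, i) with i counting down-moves:
  k=0: S(0,0) = 1.1200
  k=1: S(1,0) = 1.2631; S(1,1) = 0.9931
  k=2: S(2,0) = 1.4244; S(2,1) = 1.1200; S(2,2) = 0.8807
  k=3: S(3,0) = 1.6063; S(3,1) = 1.2631; S(3,2) = 0.9931; S(3,3) = 0.7809
  k=4: S(4,0) = 1.8115; S(4,1) = 1.4244; S(4,2) = 1.1200; S(4,3) = 0.8807; S(4,4) = 0.6925
Terminal payoffs V(N, i) = max(S_T - K, 0):
  V(4,0) = 0.701511; V(4,1) = 0.314392; V(4,2) = 0.010000; V(4,3) = 0.000000; V(4,4) = 0.000000
Backward induction: V(k, i) = exp(-r*dt) * [p * V(k+1, i) + (1-p) * V(k+1, i+1)]; then take max(V_cont, immediate exercise) for American.
  V(3,0) = exp(-r*dt) * [p*0.701511 + (1-p)*0.314392] = 0.496118; exercise = 0.496332; V(3,0) = max -> 0.496332
  V(3,1) = exp(-r*dt) * [p*0.314392 + (1-p)*0.010000] = 0.154899; exercise = 0.153059; V(3,1) = max -> 0.154899
  V(3,2) = exp(-r*dt) * [p*0.010000 + (1-p)*0.000000] = 0.004763; exercise = 0.000000; V(3,2) = max -> 0.004763
  V(3,3) = exp(-r*dt) * [p*0.000000 + (1-p)*0.000000] = 0.000000; exercise = 0.000000; V(3,3) = max -> 0.000000
  V(2,0) = exp(-r*dt) * [p*0.496332 + (1-p)*0.154899] = 0.316214; exercise = 0.314392; V(2,0) = max -> 0.316214
  V(2,1) = exp(-r*dt) * [p*0.154899 + (1-p)*0.004763] = 0.076233; exercise = 0.010000; V(2,1) = max -> 0.076233
  V(2,2) = exp(-r*dt) * [p*0.004763 + (1-p)*0.000000] = 0.002269; exercise = 0.000000; V(2,2) = max -> 0.002269
  V(1,0) = exp(-r*dt) * [p*0.316214 + (1-p)*0.076233] = 0.189892; exercise = 0.153059; V(1,0) = max -> 0.189892
  V(1,1) = exp(-r*dt) * [p*0.076233 + (1-p)*0.002269] = 0.037479; exercise = 0.000000; V(1,1) = max -> 0.037479
  V(0,0) = exp(-r*dt) * [p*0.189892 + (1-p)*0.037479] = 0.109757; exercise = 0.010000; V(0,0) = max -> 0.109757


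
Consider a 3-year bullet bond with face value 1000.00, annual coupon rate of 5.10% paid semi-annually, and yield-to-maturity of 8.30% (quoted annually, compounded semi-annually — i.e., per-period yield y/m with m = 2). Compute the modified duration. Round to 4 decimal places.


Coupon per period c = face * coupon_rate / m = 25.500000
Periods per year m = 2; per-period yield y/m = 0.041500
Number of cashflows N = 6
Cashflows (t years, CF_t, discount factor 1/(1+y/m)^(m*t), PV):
  t = 0.5000: CF_t = 25.500000, DF = 0.960154, PV = 24.483917
  t = 1.0000: CF_t = 25.500000, DF = 0.921895, PV = 23.508322
  t = 1.5000: CF_t = 25.500000, DF = 0.885161, PV = 22.571601
  t = 2.0000: CF_t = 25.500000, DF = 0.849890, PV = 21.672204
  t = 2.5000: CF_t = 25.500000, DF = 0.816025, PV = 20.808645
  t = 3.0000: CF_t = 1025.500000, DF = 0.783510, PV = 803.489154
Price P = sum_t PV_t = 916.533844
First compute Macaulay numerator sum_t t * PV_t:
  t * PV_t at t = 0.5000: 12.241959
  t * PV_t at t = 1.0000: 23.508322
  t * PV_t at t = 1.5000: 33.857401
  t * PV_t at t = 2.0000: 43.344408
  t * PV_t at t = 2.5000: 52.021613
  t * PV_t at t = 3.0000: 2410.467463
Macaulay duration D = 2575.441167 / 916.533844 = 2.809979
Modified duration = D / (1 + y/m) = 2.809979 / (1 + 0.041500) = 2.698012

Answer: Modified duration = 2.6980


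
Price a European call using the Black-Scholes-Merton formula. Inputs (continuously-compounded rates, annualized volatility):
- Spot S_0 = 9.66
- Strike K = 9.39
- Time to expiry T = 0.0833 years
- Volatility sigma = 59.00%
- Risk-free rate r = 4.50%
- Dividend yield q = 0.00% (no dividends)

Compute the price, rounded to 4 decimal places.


Answer: Price = 0.8091

Derivation:
d1 = (ln(S/K) + (r - q + 0.5*sigma^2) * T) / (sigma * sqrt(T)) = 0.27363198
d2 = d1 - sigma * sqrt(T) = 0.10334772
exp(-rT) = 0.99625852; exp(-qT) = 1.00000000
C = S_0 * exp(-qT) * N(d1) - K * exp(-rT) * N(d2)
N(d1) = 0.60781627; N(d2) = 0.54115650
C = 9.6600 * 1.00000000 * 0.60781627 - 9.3900 * 0.99625852 * 0.54115650 = 0.8091


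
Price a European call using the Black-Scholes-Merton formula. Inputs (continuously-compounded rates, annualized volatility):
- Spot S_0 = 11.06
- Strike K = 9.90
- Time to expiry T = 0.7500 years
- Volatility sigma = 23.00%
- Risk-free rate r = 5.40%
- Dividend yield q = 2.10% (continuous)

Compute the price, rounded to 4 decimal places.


Answer: Price = 1.6785

Derivation:
d1 = (ln(S/K) + (r - q + 0.5*sigma^2) * T) / (sigma * sqrt(T)) = 0.78011437
d2 = d1 - sigma * sqrt(T) = 0.58092853
exp(-rT) = 0.96030916; exp(-qT) = 0.98437338
C = S_0 * exp(-qT) * N(d1) - K * exp(-rT) * N(d2)
N(d1) = 0.78233822; N(d2) = 0.71935569
C = 11.0600 * 0.98437338 * 0.78233822 - 9.9000 * 0.96030916 * 0.71935569 = 1.6785


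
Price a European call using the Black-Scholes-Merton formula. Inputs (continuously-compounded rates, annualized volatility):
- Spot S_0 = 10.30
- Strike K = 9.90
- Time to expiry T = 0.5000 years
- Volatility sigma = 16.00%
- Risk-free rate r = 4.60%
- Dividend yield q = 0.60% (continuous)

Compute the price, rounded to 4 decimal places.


Answer: Price = 0.8079

Derivation:
d1 = (ln(S/K) + (r - q + 0.5*sigma^2) * T) / (sigma * sqrt(T)) = 0.58344386
d2 = d1 - sigma * sqrt(T) = 0.47030678
exp(-rT) = 0.97726248; exp(-qT) = 0.99700450
C = S_0 * exp(-qT) * N(d1) - K * exp(-rT) * N(d2)
N(d1) = 0.72020273; N(d2) = 0.68093207
C = 10.3000 * 0.99700450 * 0.72020273 - 9.9000 * 0.97726248 * 0.68093207 = 0.8079


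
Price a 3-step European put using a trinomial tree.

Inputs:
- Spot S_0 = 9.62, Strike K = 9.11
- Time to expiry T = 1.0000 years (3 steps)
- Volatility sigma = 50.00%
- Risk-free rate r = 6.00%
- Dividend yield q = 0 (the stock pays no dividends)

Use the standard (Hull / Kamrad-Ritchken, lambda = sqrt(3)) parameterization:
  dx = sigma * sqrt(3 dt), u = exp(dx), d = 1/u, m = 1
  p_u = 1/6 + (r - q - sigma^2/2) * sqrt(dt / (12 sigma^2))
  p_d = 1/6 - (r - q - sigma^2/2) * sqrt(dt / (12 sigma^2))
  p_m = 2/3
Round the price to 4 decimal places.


dt = T/N = 0.333333; dx = sigma*sqrt(3*dt) = 0.500000
u = exp(dx) = 1.648721; d = 1/u = 0.606531
p_u = 0.145000, p_m = 0.666667, p_d = 0.188333
Discount per step: exp(-r*dt) = 0.980199
Stock lattice S(k, j) with j the centered position index:
  k=0: S(0,+0) = 9.6200
  k=1: S(1,-1) = 5.8348; S(1,+0) = 9.6200; S(1,+1) = 15.8607
  k=2: S(2,-2) = 3.5390; S(2,-1) = 5.8348; S(2,+0) = 9.6200; S(2,+1) = 15.8607; S(2,+2) = 26.1499
  k=3: S(3,-3) = 2.1465; S(3,-2) = 3.5390; S(3,-1) = 5.8348; S(3,+0) = 9.6200; S(3,+1) = 15.8607; S(3,+2) = 26.1499; S(3,+3) = 43.1138
Terminal payoffs V(N, j) = max(K - S_T, 0):
  V(3,-3) = 6.963488; V(3,-2) = 5.571000; V(3,-1) = 3.275175; V(3,+0) = 0.000000; V(3,+1) = 0.000000; V(3,+2) = 0.000000; V(3,+3) = 0.000000
Backward induction: V(k, j) = exp(-r*dt) * [p_u * V(k+1, j+1) + p_m * V(k+1, j) + p_d * V(k+1, j-1)]
  V(2,-2) = exp(-r*dt) * [p_u*3.275175 + p_m*5.571000 + p_d*6.963488] = 5.391443
  V(2,-1) = exp(-r*dt) * [p_u*0.000000 + p_m*3.275175 + p_d*5.571000] = 3.168644
  V(2,+0) = exp(-r*dt) * [p_u*0.000000 + p_m*0.000000 + p_d*3.275175] = 0.604611
  V(2,+1) = exp(-r*dt) * [p_u*0.000000 + p_m*0.000000 + p_d*0.000000] = 0.000000
  V(2,+2) = exp(-r*dt) * [p_u*0.000000 + p_m*0.000000 + p_d*0.000000] = 0.000000
  V(1,-1) = exp(-r*dt) * [p_u*0.604611 + p_m*3.168644 + p_d*5.391443] = 3.151815
  V(1,+0) = exp(-r*dt) * [p_u*0.000000 + p_m*0.604611 + p_d*3.168644] = 0.980037
  V(1,+1) = exp(-r*dt) * [p_u*0.000000 + p_m*0.000000 + p_d*0.604611] = 0.111614
  V(0,+0) = exp(-r*dt) * [p_u*0.111614 + p_m*0.980037 + p_d*3.151815] = 1.238122

Answer: Price = V(0,0) = 1.2381


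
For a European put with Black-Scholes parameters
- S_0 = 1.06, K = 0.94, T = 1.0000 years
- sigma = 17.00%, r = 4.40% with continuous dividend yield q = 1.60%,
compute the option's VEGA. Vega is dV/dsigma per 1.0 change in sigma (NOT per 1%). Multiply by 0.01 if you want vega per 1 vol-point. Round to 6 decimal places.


Answer: Vega = 0.263407

Derivation:
d1 = 0.9564371285; d2 = 0.7864371285
phi(d1) = 0.2525049255; exp(-qT) = 0.9841273201; exp(-rT) = 0.9569539575
Vega = S * exp(-qT) * phi(d1) * sqrt(T) = 1.0600 * 0.9841273201 * 0.2525049255 * 1.0000000000 = 0.263407


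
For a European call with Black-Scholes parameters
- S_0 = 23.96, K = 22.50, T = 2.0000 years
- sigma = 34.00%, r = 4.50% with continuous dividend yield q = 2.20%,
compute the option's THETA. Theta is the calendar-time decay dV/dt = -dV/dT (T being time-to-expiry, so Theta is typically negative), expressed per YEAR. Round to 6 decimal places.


Answer: Theta = -1.100701

Derivation:
d1 = 0.4668370215; d2 = -0.0139955897
phi(d1) = 0.3577549817; exp(-qT) = 0.9569539575; exp(-rT) = 0.9139311853
Theta = -S*exp(-qT)*phi(d1)*sigma/(2*sqrt(T)) - r*K*exp(-rT)*N(d2) + q*S*exp(-qT)*N(d1)
N(d1) = 0.6796917568; N(d2) = 0.4944167498; sqrt(T) = 1.4142135624
Term 1 = -23.9600 * 0.9569539575 * 0.3577549817 * 0.3400 / (2 * 1.4142135624) = -0.9860466684
Term 2 = -0.0450 * 22.5000 * 0.9139311853 * 0.4944167498 = -0.4575111723
Term 3 = 0.0220 * 23.9600 * 0.9569539575 * 0.6796917568 = 0.3428566207
Theta = -0.9860466684 + (-0.4575111723) + (0.3428566207) = -1.100701


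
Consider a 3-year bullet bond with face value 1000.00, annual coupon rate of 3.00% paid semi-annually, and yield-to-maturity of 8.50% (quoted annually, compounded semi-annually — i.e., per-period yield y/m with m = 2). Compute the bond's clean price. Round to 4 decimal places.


Coupon per period c = face * coupon_rate / m = 15.000000
Periods per year m = 2; per-period yield y/m = 0.042500
Number of cashflows N = 6
Cashflows (t years, CF_t, discount factor 1/(1+y/m)^(m*t), PV):
  t = 0.5000: CF_t = 15.000000, DF = 0.959233, PV = 14.388489
  t = 1.0000: CF_t = 15.000000, DF = 0.920127, PV = 13.801908
  t = 1.5000: CF_t = 15.000000, DF = 0.882616, PV = 13.239240
  t = 2.0000: CF_t = 15.000000, DF = 0.846634, PV = 12.699511
  t = 2.5000: CF_t = 15.000000, DF = 0.812119, PV = 12.181785
  t = 3.0000: CF_t = 1015.000000, DF = 0.779011, PV = 790.696216
Price P = sum_t PV_t = 857.007150

Answer: Price = 857.0072


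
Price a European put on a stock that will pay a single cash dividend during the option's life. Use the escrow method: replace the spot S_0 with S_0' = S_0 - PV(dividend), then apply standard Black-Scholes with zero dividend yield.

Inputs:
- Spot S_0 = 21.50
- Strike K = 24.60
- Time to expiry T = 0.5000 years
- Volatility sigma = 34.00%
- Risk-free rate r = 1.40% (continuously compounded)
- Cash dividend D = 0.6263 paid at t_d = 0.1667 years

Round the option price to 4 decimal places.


PV(D) = D * exp(-r * t_d) = 0.6263 * 0.99766892 = 0.62484005
S_0' = S_0 - PV(D) = 21.5000 - 0.62484005 = 20.87515995
d1 = (ln(S_0'/K) + (r + sigma^2/2)*T) / (sigma*sqrt(T)) = -0.53360154
d2 = d1 - sigma*sqrt(T) = -0.77401784
exp(-rT) = 0.99302444
N(-d1) = 0.70319138; N(-d2) = 0.78053988
P = K * exp(-rT) * N(-d2) - S_0' * N(-d1) = 24.6000 * 0.99302444 * 0.78053988 - 20.87515995 * 0.70319138 = 4.3881

Answer: Price = 4.3881


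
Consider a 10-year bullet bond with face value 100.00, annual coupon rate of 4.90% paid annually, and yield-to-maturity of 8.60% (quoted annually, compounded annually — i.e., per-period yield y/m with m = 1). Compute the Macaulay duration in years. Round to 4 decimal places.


Coupon per period c = face * coupon_rate / m = 4.900000
Periods per year m = 1; per-period yield y/m = 0.086000
Number of cashflows N = 10
Cashflows (t years, CF_t, discount factor 1/(1+y/m)^(m*t), PV):
  t = 1.0000: CF_t = 4.900000, DF = 0.920810, PV = 4.511971
  t = 2.0000: CF_t = 4.900000, DF = 0.847892, PV = 4.154669
  t = 3.0000: CF_t = 4.900000, DF = 0.780747, PV = 3.825662
  t = 4.0000: CF_t = 4.900000, DF = 0.718920, PV = 3.522709
  t = 5.0000: CF_t = 4.900000, DF = 0.661989, PV = 3.243747
  t = 6.0000: CF_t = 4.900000, DF = 0.609566, PV = 2.986876
  t = 7.0000: CF_t = 4.900000, DF = 0.561295, PV = 2.750346
  t = 8.0000: CF_t = 4.900000, DF = 0.516846, PV = 2.532547
  t = 9.0000: CF_t = 4.900000, DF = 0.475917, PV = 2.331995
  t = 10.0000: CF_t = 104.900000, DF = 0.438230, PV = 45.970289
Price P = sum_t PV_t = 75.830810
Macaulay numerator sum_t t * PV_t:
  t * PV_t at t = 1.0000: 4.511971
  t * PV_t at t = 2.0000: 8.309338
  t * PV_t at t = 3.0000: 11.476986
  t * PV_t at t = 4.0000: 14.090836
  t * PV_t at t = 5.0000: 16.218734
  t * PV_t at t = 6.0000: 17.921253
  t * PV_t at t = 7.0000: 19.252421
  t * PV_t at t = 8.0000: 20.260374
  t * PV_t at t = 9.0000: 20.987957
  t * PV_t at t = 10.0000: 459.702892
Macaulay duration D = (sum_t t * PV_t) / P = 592.732762 / 75.830810 = 7.816516

Answer: Macaulay duration = 7.8165 years


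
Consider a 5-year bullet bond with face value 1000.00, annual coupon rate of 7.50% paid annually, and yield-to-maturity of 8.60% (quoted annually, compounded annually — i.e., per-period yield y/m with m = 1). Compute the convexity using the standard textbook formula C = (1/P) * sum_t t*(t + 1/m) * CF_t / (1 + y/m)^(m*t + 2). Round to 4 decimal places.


Answer: Convexity = 20.9587

Derivation:
Coupon per period c = face * coupon_rate / m = 75.000000
Periods per year m = 1; per-period yield y/m = 0.086000
Number of cashflows N = 5
Cashflows (t years, CF_t, discount factor 1/(1+y/m)^(m*t), PV):
  t = 1.0000: CF_t = 75.000000, DF = 0.920810, PV = 69.060773
  t = 2.0000: CF_t = 75.000000, DF = 0.847892, PV = 63.591872
  t = 3.0000: CF_t = 75.000000, DF = 0.780747, PV = 58.556052
  t = 4.0000: CF_t = 75.000000, DF = 0.718920, PV = 53.919017
  t = 5.0000: CF_t = 1075.000000, DF = 0.661989, PV = 711.638340
Price P = sum_t PV_t = 956.766055
Convexity numerator sum_t t*(t + 1/m) * CF_t / (1+y/m)^(m*t + 2):
  t = 1.0000: term = 117.112104
  t = 2.0000: term = 323.514099
  t = 3.0000: term = 595.790238
  t = 4.0000: term = 914.349660
  t = 5.0000: term = 18101.765821
Convexity = (1/P) * sum = 20052.531922 / 956.766055 = 20.958657


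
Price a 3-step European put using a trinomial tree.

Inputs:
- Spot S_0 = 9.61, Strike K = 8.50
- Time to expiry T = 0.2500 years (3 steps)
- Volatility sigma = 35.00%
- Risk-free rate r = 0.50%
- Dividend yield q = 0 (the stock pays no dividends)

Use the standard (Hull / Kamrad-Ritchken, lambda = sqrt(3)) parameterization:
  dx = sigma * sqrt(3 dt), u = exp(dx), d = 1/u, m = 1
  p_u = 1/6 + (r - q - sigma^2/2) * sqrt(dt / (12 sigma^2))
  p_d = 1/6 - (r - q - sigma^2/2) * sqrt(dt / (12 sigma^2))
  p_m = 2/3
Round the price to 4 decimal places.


Answer: Price = V(0,0) = 0.2385

Derivation:
dt = T/N = 0.083333; dx = sigma*sqrt(3*dt) = 0.175000
u = exp(dx) = 1.191246; d = 1/u = 0.839457
p_u = 0.153274, p_m = 0.666667, p_d = 0.180060
Discount per step: exp(-r*dt) = 0.999583
Stock lattice S(k, j) with j the centered position index:
  k=0: S(0,+0) = 9.6100
  k=1: S(1,-1) = 8.0672; S(1,+0) = 9.6100; S(1,+1) = 11.4479
  k=2: S(2,-2) = 6.7721; S(2,-1) = 8.0672; S(2,+0) = 9.6100; S(2,+1) = 11.4479; S(2,+2) = 13.6372
  k=3: S(3,-3) = 5.6848; S(3,-2) = 6.7721; S(3,-1) = 8.0672; S(3,+0) = 9.6100; S(3,+1) = 11.4479; S(3,+2) = 13.6372; S(3,+3) = 16.2453
Terminal payoffs V(N, j) = max(K - S_T, 0):
  V(3,-3) = 2.815153; V(3,-2) = 1.727947; V(3,-1) = 0.432818; V(3,+0) = 0.000000; V(3,+1) = 0.000000; V(3,+2) = 0.000000; V(3,+3) = 0.000000
Backward induction: V(k, j) = exp(-r*dt) * [p_u * V(k+1, j+1) + p_m * V(k+1, j) + p_d * V(k+1, j-1)]
  V(2,-2) = exp(-r*dt) * [p_u*0.432818 + p_m*1.727947 + p_d*2.815153] = 1.724481
  V(2,-1) = exp(-r*dt) * [p_u*0.000000 + p_m*0.432818 + p_d*1.727947] = 0.599429
  V(2,+0) = exp(-r*dt) * [p_u*0.000000 + p_m*0.000000 + p_d*0.432818] = 0.077901
  V(2,+1) = exp(-r*dt) * [p_u*0.000000 + p_m*0.000000 + p_d*0.000000] = 0.000000
  V(2,+2) = exp(-r*dt) * [p_u*0.000000 + p_m*0.000000 + p_d*0.000000] = 0.000000
  V(1,-1) = exp(-r*dt) * [p_u*0.077901 + p_m*0.599429 + p_d*1.724481] = 0.721768
  V(1,+0) = exp(-r*dt) * [p_u*0.000000 + p_m*0.077901 + p_d*0.599429] = 0.159800
  V(1,+1) = exp(-r*dt) * [p_u*0.000000 + p_m*0.000000 + p_d*0.077901] = 0.014021
  V(0,+0) = exp(-r*dt) * [p_u*0.014021 + p_m*0.159800 + p_d*0.721768] = 0.238544


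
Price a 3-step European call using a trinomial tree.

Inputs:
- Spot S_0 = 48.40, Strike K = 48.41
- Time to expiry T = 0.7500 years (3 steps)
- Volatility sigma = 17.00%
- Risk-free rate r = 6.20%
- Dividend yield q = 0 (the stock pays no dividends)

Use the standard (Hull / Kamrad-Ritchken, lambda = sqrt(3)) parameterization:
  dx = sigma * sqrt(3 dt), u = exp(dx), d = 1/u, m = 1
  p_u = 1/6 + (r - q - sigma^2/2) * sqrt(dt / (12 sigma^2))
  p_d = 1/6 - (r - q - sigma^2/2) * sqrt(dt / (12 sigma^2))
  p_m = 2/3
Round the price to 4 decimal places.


Answer: Price = V(0,0) = 3.7221

Derivation:
dt = T/N = 0.250000; dx = sigma*sqrt(3*dt) = 0.147224
u = exp(dx) = 1.158614; d = 1/u = 0.863100
p_u = 0.207039, p_m = 0.666667, p_d = 0.126295
Discount per step: exp(-r*dt) = 0.984620
Stock lattice S(k, j) with j the centered position index:
  k=0: S(0,+0) = 48.4000
  k=1: S(1,-1) = 41.7741; S(1,+0) = 48.4000; S(1,+1) = 56.0769
  k=2: S(2,-2) = 36.0552; S(2,-1) = 41.7741; S(2,+0) = 48.4000; S(2,+1) = 56.0769; S(2,+2) = 64.9715
  k=3: S(3,-3) = 31.1193; S(3,-2) = 36.0552; S(3,-1) = 41.7741; S(3,+0) = 48.4000; S(3,+1) = 56.0769; S(3,+2) = 64.9715; S(3,+3) = 75.2769
Terminal payoffs V(N, j) = max(S_T - K, 0):
  V(3,-3) = 0.000000; V(3,-2) = 0.000000; V(3,-1) = 0.000000; V(3,+0) = 0.000000; V(3,+1) = 7.666909; V(3,+2) = 16.561483; V(3,+3) = 26.866859
Backward induction: V(k, j) = exp(-r*dt) * [p_u * V(k+1, j+1) + p_m * V(k+1, j) + p_d * V(k+1, j-1)]
  V(2,-2) = exp(-r*dt) * [p_u*0.000000 + p_m*0.000000 + p_d*0.000000] = 0.000000
  V(2,-1) = exp(-r*dt) * [p_u*0.000000 + p_m*0.000000 + p_d*0.000000] = 0.000000
  V(2,+0) = exp(-r*dt) * [p_u*7.666909 + p_m*0.000000 + p_d*0.000000] = 1.562933
  V(2,+1) = exp(-r*dt) * [p_u*16.561483 + p_m*7.666909 + p_d*0.000000] = 8.408790
  V(2,+2) = exp(-r*dt) * [p_u*26.866859 + p_m*16.561483 + p_d*7.666909] = 17.301496
  V(1,-1) = exp(-r*dt) * [p_u*1.562933 + p_m*0.000000 + p_d*0.000000] = 0.318611
  V(1,+0) = exp(-r*dt) * [p_u*8.408790 + p_m*1.562933 + p_d*0.000000] = 2.740098
  V(1,+1) = exp(-r*dt) * [p_u*17.301496 + p_m*8.408790 + p_d*1.562933] = 9.240979
  V(0,+0) = exp(-r*dt) * [p_u*9.240979 + p_m*2.740098 + p_d*0.318611] = 3.722070


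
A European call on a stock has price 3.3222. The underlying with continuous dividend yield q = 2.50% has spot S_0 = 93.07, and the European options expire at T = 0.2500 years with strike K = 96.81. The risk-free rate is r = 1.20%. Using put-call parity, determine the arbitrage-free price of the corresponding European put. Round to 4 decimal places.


Answer: Put price = 7.3521

Derivation:
Put-call parity: C - P = S_0 * exp(-qT) - K * exp(-rT).
S_0 * exp(-qT) = 93.0700 * 0.99376949 = 92.49012649
K * exp(-rT) = 96.8100 * 0.99700450 = 96.52000521
P = C - S*exp(-qT) + K*exp(-rT)
P = 3.3222 - 92.49012649 + 96.52000521 = 7.3521


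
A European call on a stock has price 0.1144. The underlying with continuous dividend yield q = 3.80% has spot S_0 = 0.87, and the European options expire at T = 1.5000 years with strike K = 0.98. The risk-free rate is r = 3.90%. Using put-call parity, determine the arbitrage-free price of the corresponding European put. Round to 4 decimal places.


Answer: Put price = 0.2169

Derivation:
Put-call parity: C - P = S_0 * exp(-qT) - K * exp(-rT).
S_0 * exp(-qT) = 0.8700 * 0.94459407 = 0.82179684
K * exp(-rT) = 0.9800 * 0.94317824 = 0.92431468
P = C - S*exp(-qT) + K*exp(-rT)
P = 0.1144 - 0.82179684 + 0.92431468 = 0.2169


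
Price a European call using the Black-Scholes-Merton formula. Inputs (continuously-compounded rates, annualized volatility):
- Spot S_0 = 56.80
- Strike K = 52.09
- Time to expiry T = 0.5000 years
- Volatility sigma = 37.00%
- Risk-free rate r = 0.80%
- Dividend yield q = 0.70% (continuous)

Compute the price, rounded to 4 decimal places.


Answer: Price = 8.3129

Derivation:
d1 = (ln(S/K) + (r - q + 0.5*sigma^2) * T) / (sigma * sqrt(T)) = 0.46358813
d2 = d1 - sigma * sqrt(T) = 0.20195862
exp(-rT) = 0.99600799; exp(-qT) = 0.99650612
C = S_0 * exp(-qT) * N(d1) - K * exp(-rT) * N(d2)
N(d1) = 0.67852857; N(d2) = 0.58002546
C = 56.8000 * 0.99650612 * 0.67852857 - 52.0900 * 0.99600799 * 0.58002546 = 8.3129


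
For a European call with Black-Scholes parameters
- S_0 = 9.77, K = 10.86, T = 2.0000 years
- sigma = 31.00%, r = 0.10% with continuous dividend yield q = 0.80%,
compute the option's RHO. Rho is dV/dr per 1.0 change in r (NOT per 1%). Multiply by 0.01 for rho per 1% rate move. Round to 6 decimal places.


Answer: Rho = 6.746180

Derivation:
d1 = -0.0539906785; d2 = -0.4923968829
phi(d1) = 0.3983612469; exp(-qT) = 0.9841273201; exp(-rT) = 0.9980019987
N(d2) = 0.3112194012
Rho = K*T*exp(-rT)*N(d2) = 10.8600 * 2.0000 * 0.9980019987 * 0.3112194012 = 6.746180


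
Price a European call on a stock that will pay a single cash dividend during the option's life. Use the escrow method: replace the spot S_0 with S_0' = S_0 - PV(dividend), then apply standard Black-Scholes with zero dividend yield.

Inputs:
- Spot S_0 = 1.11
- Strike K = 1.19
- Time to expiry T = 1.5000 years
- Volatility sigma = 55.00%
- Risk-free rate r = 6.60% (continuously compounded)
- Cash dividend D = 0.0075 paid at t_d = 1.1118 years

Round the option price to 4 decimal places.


Answer: Price = 0.3003

Derivation:
PV(D) = D * exp(-r * t_d) = 0.0075 * 0.92924876 = 0.00696937
S_0' = S_0 - PV(D) = 1.1100 - 0.00696937 = 1.10303063
d1 = (ln(S_0'/K) + (r + sigma^2/2)*T) / (sigma*sqrt(T)) = 0.37110988
d2 = d1 - sigma*sqrt(T) = -0.30249980
exp(-rT) = 0.90574271
N(d1) = 0.64472215; N(d2) = 0.38113554
C = S_0' * N(d1) - K * exp(-rT) * N(d2) = 1.10303063 * 0.64472215 - 1.1900 * 0.90574271 * 0.38113554 = 0.3003


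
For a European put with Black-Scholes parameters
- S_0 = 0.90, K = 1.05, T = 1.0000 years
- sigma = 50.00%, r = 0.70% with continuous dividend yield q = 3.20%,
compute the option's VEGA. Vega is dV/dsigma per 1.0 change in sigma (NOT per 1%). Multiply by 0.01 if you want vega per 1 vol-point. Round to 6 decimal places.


d1 = -0.1083013597; d2 = -0.6083013597
phi(d1) = 0.3966094937; exp(-qT) = 0.9685065821; exp(-rT) = 0.9930244429
Vega = S * exp(-qT) * phi(d1) * sqrt(T) = 0.9000 * 0.9685065821 * 0.3966094937 * 1.0000000000 = 0.345707

Answer: Vega = 0.345707


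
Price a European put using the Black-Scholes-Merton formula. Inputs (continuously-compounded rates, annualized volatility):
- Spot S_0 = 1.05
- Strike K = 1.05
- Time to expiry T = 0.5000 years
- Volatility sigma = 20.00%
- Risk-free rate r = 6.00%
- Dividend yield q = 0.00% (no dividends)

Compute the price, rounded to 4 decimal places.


d1 = (ln(S/K) + (r - q + 0.5*sigma^2) * T) / (sigma * sqrt(T)) = 0.28284271
d2 = d1 - sigma * sqrt(T) = 0.14142136
exp(-rT) = 0.97044553; exp(-qT) = 1.00000000
P = K * exp(-rT) * N(-d2) - S_0 * exp(-qT) * N(-d1)
N(-d1) = 0.38864871; N(-d2) = 0.44376854
P = 1.0500 * 0.97044553 * 0.44376854 - 1.0500 * 1.00000000 * 0.38864871 = 0.0441

Answer: Price = 0.0441


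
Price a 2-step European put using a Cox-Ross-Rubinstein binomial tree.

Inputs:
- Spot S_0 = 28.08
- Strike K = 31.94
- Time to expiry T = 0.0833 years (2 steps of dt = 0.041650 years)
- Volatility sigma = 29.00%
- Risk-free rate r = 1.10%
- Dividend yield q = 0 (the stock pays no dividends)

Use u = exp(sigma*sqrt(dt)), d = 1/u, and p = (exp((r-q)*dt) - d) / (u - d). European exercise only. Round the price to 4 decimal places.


Answer: Price = V(0,0) = 3.8307

Derivation:
dt = T/N = 0.041650
u = exp(sigma*sqrt(dt)) = 1.060971; d = 1/u = 0.942533
p = (exp((r-q)*dt) - d) / (u - d) = 0.489077
Discount per step: exp(-r*dt) = 0.999542
Stock lattice S(k, i) with i counting down-moves:
  k=0: S(0,0) = 28.0800
  k=1: S(1,0) = 29.7921; S(1,1) = 26.4663
  k=2: S(2,0) = 31.6085; S(2,1) = 28.0800; S(2,2) = 24.9454
Terminal payoffs V(N, i) = max(K - S_T, 0):
  V(2,0) = 0.331505; V(2,1) = 3.860000; V(2,2) = 6.994605
Backward induction: V(k, i) = exp(-r*dt) * [p * V(k+1, i) + (1-p) * V(k+1, i+1)].
  V(1,0) = exp(-r*dt) * [p*0.331505 + (1-p)*3.860000] = 2.133315
  V(1,1) = exp(-r*dt) * [p*3.860000 + (1-p)*6.994605] = 5.459038
  V(0,0) = exp(-r*dt) * [p*2.133315 + (1-p)*5.459038] = 3.830747


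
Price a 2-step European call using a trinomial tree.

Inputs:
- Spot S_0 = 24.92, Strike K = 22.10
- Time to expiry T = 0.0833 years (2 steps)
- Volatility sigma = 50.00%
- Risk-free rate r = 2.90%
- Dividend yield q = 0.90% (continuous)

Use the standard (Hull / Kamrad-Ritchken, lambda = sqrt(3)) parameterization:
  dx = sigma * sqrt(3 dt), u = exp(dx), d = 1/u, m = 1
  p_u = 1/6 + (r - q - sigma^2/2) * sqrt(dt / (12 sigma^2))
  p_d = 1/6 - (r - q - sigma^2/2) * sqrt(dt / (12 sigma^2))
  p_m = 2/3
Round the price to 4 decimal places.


Answer: Price = V(0,0) = 3.2911

Derivation:
dt = T/N = 0.041650; dx = sigma*sqrt(3*dt) = 0.176741
u = exp(dx) = 1.193322; d = 1/u = 0.837997
p_u = 0.154295, p_m = 0.666667, p_d = 0.179039
Discount per step: exp(-r*dt) = 0.998793
Stock lattice S(k, j) with j the centered position index:
  k=0: S(0,+0) = 24.9200
  k=1: S(1,-1) = 20.8829; S(1,+0) = 24.9200; S(1,+1) = 29.7376
  k=2: S(2,-2) = 17.4998; S(2,-1) = 20.8829; S(2,+0) = 24.9200; S(2,+1) = 29.7376; S(2,+2) = 35.4865
Terminal payoffs V(N, j) = max(S_T - K, 0):
  V(2,-2) = 0.000000; V(2,-1) = 0.000000; V(2,+0) = 2.820000; V(2,+1) = 7.637594; V(2,+2) = 13.386536
Backward induction: V(k, j) = exp(-r*dt) * [p_u * V(k+1, j+1) + p_m * V(k+1, j) + p_d * V(k+1, j-1)]
  V(1,-1) = exp(-r*dt) * [p_u*2.820000 + p_m*0.000000 + p_d*0.000000] = 0.434586
  V(1,+0) = exp(-r*dt) * [p_u*7.637594 + p_m*2.820000 + p_d*0.000000] = 3.054749
  V(1,+1) = exp(-r*dt) * [p_u*13.386536 + p_m*7.637594 + p_d*2.820000] = 7.652841
  V(0,+0) = exp(-r*dt) * [p_u*7.652841 + p_m*3.054749 + p_d*0.434586] = 3.291123


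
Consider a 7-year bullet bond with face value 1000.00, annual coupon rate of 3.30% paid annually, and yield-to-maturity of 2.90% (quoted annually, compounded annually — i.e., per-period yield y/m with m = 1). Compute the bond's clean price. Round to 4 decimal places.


Coupon per period c = face * coupon_rate / m = 33.000000
Periods per year m = 1; per-period yield y/m = 0.029000
Number of cashflows N = 7
Cashflows (t years, CF_t, discount factor 1/(1+y/m)^(m*t), PV):
  t = 1.0000: CF_t = 33.000000, DF = 0.971817, PV = 32.069971
  t = 2.0000: CF_t = 33.000000, DF = 0.944429, PV = 31.166152
  t = 3.0000: CF_t = 33.000000, DF = 0.917812, PV = 30.287806
  t = 4.0000: CF_t = 33.000000, DF = 0.891946, PV = 29.434214
  t = 5.0000: CF_t = 33.000000, DF = 0.866808, PV = 28.604678
  t = 6.0000: CF_t = 33.000000, DF = 0.842379, PV = 27.798521
  t = 7.0000: CF_t = 1033.000000, DF = 0.818639, PV = 845.653982
Price P = sum_t PV_t = 1025.015324

Answer: Price = 1025.0153


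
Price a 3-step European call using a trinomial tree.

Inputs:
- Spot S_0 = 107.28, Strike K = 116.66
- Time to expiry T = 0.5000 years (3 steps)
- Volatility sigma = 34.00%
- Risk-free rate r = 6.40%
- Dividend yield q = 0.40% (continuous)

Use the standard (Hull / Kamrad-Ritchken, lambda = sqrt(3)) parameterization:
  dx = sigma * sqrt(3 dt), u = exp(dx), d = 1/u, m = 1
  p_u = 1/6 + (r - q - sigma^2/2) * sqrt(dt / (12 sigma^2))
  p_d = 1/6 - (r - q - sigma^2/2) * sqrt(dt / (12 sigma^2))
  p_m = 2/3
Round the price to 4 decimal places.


dt = T/N = 0.166667; dx = sigma*sqrt(3*dt) = 0.240416
u = exp(dx) = 1.271778; d = 1/u = 0.786300
p_u = 0.167429, p_m = 0.666667, p_d = 0.165904
Discount per step: exp(-r*dt) = 0.989390
Stock lattice S(k, j) with j the centered position index:
  k=0: S(0,+0) = 107.2800
  k=1: S(1,-1) = 84.3543; S(1,+0) = 107.2800; S(1,+1) = 136.4364
  k=2: S(2,-2) = 66.3278; S(2,-1) = 84.3543; S(2,+0) = 107.2800; S(2,+1) = 136.4364; S(2,+2) = 173.5169
  k=3: S(3,-3) = 52.1536; S(3,-2) = 66.3278; S(3,-1) = 84.3543; S(3,+0) = 107.2800; S(3,+1) = 136.4364; S(3,+2) = 173.5169; S(3,+3) = 220.6750
Terminal payoffs V(N, j) = max(S_T - K, 0):
  V(3,-3) = 0.000000; V(3,-2) = 0.000000; V(3,-1) = 0.000000; V(3,+0) = 0.000000; V(3,+1) = 19.776396; V(3,+2) = 56.856874; V(3,+3) = 104.015028
Backward induction: V(k, j) = exp(-r*dt) * [p_u * V(k+1, j+1) + p_m * V(k+1, j) + p_d * V(k+1, j-1)]
  V(2,-2) = exp(-r*dt) * [p_u*0.000000 + p_m*0.000000 + p_d*0.000000] = 0.000000
  V(2,-1) = exp(-r*dt) * [p_u*0.000000 + p_m*0.000000 + p_d*0.000000] = 0.000000
  V(2,+0) = exp(-r*dt) * [p_u*19.776396 + p_m*0.000000 + p_d*0.000000] = 3.276016
  V(2,+1) = exp(-r*dt) * [p_u*56.856874 + p_m*19.776396 + p_d*0.000000] = 22.462880
  V(2,+2) = exp(-r*dt) * [p_u*104.015028 + p_m*56.856874 + p_d*19.776396] = 57.978972
  V(1,-1) = exp(-r*dt) * [p_u*3.276016 + p_m*0.000000 + p_d*0.000000] = 0.542681
  V(1,+0) = exp(-r*dt) * [p_u*22.462880 + p_m*3.276016 + p_d*0.000000] = 5.881877
  V(1,+1) = exp(-r*dt) * [p_u*57.978972 + p_m*22.462880 + p_d*3.276016] = 24.958484
  V(0,+0) = exp(-r*dt) * [p_u*24.958484 + p_m*5.881877 + p_d*0.542681] = 8.103168

Answer: Price = V(0,0) = 8.1032
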